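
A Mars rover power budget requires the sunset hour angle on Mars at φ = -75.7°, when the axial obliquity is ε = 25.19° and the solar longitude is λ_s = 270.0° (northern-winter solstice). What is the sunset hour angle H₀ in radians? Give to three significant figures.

H₀ = 3.14 rad

Solar declination: sin δ = sin ε · sin λ_s = sin 25.19° × sin 270.0° = -0.42562, so δ = -25.190°.
Sunrise equation: cos H₀ = −tan φ · tan δ = -1.8453 ≤ −1, so the Sun never sets (polar day) and H₀ = π.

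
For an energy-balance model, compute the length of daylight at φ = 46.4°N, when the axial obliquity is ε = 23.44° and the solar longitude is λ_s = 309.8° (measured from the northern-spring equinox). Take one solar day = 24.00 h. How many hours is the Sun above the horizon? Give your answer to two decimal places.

Solar declination: sin δ = sin ε · sin λ_s = sin 23.44° × sin 309.8° = -0.30561, so δ = -17.795°.
cos H₀ = −tan φ · tan δ = −tan(+46.4°) × tan(-17.795°) = 0.3371, so H₀ = 1.2270 rad = 70.30°.
Daylight = 2H₀/(2π) × 24.00 h = (1.2270/π) × 24.00 = 9.37 h.

9.37 h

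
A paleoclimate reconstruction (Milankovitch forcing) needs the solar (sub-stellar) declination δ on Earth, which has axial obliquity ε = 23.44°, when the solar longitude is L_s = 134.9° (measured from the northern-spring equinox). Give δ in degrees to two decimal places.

sin δ = sin ε · sin L_s = sin 23.44° × sin 134.9° = 0.281769.
δ = arcsin(0.281769) = +16.37°.

δ = +16.37°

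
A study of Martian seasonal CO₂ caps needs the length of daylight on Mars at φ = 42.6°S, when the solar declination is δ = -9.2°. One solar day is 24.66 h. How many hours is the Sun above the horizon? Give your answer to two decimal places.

13.50 h

cos H₀ = −tan φ · tan δ = −tan(-42.6°) × tan(-9.200°) = -0.1489, so H₀ = 1.7203 rad = 98.57°.
Daylight = 2H₀/(2π) × 24.66 h = (1.7203/π) × 24.66 = 13.50 h.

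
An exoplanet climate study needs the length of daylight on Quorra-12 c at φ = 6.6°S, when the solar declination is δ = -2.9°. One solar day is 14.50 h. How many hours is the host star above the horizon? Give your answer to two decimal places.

7.28 h

cos H₀ = −tan φ · tan δ = −tan(-6.6°) × tan(-2.900°) = -0.0059, so H₀ = 1.5767 rad = 90.34°.
Daylight = 2H₀/(2π) × 14.50 h = (1.5767/π) × 14.50 = 7.28 h.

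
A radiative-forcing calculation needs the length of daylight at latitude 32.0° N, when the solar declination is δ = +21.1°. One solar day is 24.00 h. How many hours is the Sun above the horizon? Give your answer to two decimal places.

13.86 h

cos H₀ = −tan φ · tan δ = −tan(+32.0°) × tan(+21.100°) = -0.2411, so H₀ = 1.8143 rad = 103.95°.
Daylight = 2H₀/(2π) × 24.00 h = (1.8143/π) × 24.00 = 13.86 h.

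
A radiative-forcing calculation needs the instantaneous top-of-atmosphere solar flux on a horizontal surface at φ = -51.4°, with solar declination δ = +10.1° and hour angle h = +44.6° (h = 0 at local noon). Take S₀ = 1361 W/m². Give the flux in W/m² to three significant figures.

409 W/m²

cos θ_z = sin φ sin δ + cos φ cos δ cos h = -0.137053 + 0.437335 = 0.300282.
Flux = S₀ · cos θ_z = 1361 × 0.300282 = 408.7 W/m².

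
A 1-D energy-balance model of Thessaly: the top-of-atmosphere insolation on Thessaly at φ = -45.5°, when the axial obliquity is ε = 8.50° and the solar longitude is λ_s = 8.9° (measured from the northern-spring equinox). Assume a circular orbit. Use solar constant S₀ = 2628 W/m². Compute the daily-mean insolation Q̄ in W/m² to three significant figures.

Q̄ ≈ 565 W/m²

Solar declination: sin δ = sin ε · sin λ_s = sin 8.50° × sin 8.9° = 0.02287, so δ = +1.310°.
cos H₀ = −tan(-45.5°) tan(+1.310°) = 0.0233, H₀ = 1.5475 rad.
Bracket: H₀ sin φ sin δ + cos φ cos δ sin H₀ = 1.5475×-0.71325×0.02287 + 0.70091×0.99974×0.99973 = -0.025243 + 0.700539 = 0.675296.
Q̄ = (S₀/π) × [bracket] = (2628/π) × 0.675296 = 564.9 W/m².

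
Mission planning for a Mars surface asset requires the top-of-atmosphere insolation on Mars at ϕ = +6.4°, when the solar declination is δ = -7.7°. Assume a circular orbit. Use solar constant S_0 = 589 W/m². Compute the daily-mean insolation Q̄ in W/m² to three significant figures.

cos h₀ = −tan(+6.4°) tan(-7.700°) = 0.0152, h₀ = 1.5556 rad.
Bracket: h₀ sin ϕ sin δ + cos ϕ cos δ sin h₀ = 1.5556×0.11147×-0.13399 + 0.99377×0.99098×0.99988 = -0.023234 + 0.984688 = 0.961454.
Q̄ = (S_0/π) × [bracket] = (589/π) × 0.961454 = 180.3 W/m².

Q̄ ≈ 180 W/m²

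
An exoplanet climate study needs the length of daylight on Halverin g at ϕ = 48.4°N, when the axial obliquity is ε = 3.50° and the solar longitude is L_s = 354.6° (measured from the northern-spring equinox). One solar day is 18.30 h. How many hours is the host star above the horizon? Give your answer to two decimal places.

9.11 h

Solar declination: sin δ = sin ε · sin L_s = sin 3.50° × sin 354.6° = -0.00575, so δ = -0.329°.
cos h₀ = −tan ϕ · tan δ = −tan(+48.4°) × tan(-0.329°) = 0.0065, so h₀ = 1.5643 rad = 89.63°.
Daylight = 2h₀/(2π) × 18.30 h = (1.5643/π) × 18.30 = 9.11 h.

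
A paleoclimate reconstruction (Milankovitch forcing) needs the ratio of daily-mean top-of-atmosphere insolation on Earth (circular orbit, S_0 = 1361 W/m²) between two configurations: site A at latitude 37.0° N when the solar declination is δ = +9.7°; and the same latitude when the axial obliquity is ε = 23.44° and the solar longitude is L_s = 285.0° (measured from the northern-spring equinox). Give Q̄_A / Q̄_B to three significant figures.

— Configuration A (ϕ=+37.0°):
cos h₀ = −tan(+37.0°) tan(+9.700°) = -0.1288, h₀ = 1.7000 rad.
Bracket: h₀ sin ϕ sin δ + cos ϕ cos δ sin h₀ = 1.7000×0.60182×0.16849 + 0.79864×0.98570×0.99167 = 0.172381 + 0.780662 = 0.953043.
Q̄ = (S_0/π) × [bracket] = (1361/π) × 0.953043 = 412.88 W/m².
— Configuration B (ϕ=+37.0°):
Solar declination: sin δ = sin ε · sin L_s = sin 23.44° × sin 285.0° = -0.38423, so δ = -22.596°.
cos h₀ = −tan(+37.0°) tan(-22.596°) = 0.3136, h₀ = 1.2518 rad.
Bracket: h₀ sin ϕ sin δ + cos ϕ cos δ sin h₀ = 1.2518×0.60182×-0.38423 + 0.79864×0.92324×0.94955 = -0.289463 + 0.700138 = 0.410675.
Q̄ = (S_0/π) × [bracket] = (1361/π) × 0.410675 = 177.91 W/m².
Ratio Q̄_A / Q̄_B = 412.88 / 177.91 = 2.321.

Q̄_A / Q̄_B ≈ 2.32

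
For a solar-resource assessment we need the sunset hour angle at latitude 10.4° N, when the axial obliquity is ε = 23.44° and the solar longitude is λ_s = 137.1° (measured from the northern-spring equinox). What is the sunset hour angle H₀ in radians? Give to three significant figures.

H₀ = 1.62 rad

Solar declination: sin δ = sin ε · sin λ_s = sin 23.44° × sin 137.1° = 0.27078, so δ = +15.711°.
cos H₀ = −tan φ · tan δ = −tan(+10.4°) × tan(+15.711°) = -0.0516, so H₀ = 1.6224 rad = 92.96°.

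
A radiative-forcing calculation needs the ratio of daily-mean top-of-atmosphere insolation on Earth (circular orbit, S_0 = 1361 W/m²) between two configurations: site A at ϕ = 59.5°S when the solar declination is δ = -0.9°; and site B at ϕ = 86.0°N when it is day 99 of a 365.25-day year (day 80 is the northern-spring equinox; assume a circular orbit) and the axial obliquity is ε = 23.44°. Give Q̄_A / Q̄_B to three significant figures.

Q̄_A / Q̄_B ≈ 1.32

— Configuration A (ϕ=-59.5°):
cos h₀ = −tan(-59.5°) tan(-0.900°) = -0.0267, h₀ = 1.5975 rad.
Bracket: h₀ sin ϕ sin δ + cos ϕ cos δ sin h₀ = 1.5975×-0.86163×-0.01571 + 0.50754×0.99988×0.99964 = 0.021624 + 0.507296 = 0.528920.
Q̄ = (S_0/π) × [bracket] = (1361/π) × 0.528920 = 229.14 W/m².
— Configuration B (ϕ=+86.0°):
Solar longitude: L_s = 360° × (99 − 80)/365.25 = 18.727°.
sin δ = sin 23.44° × sin 18.727° = 0.12771, so δ = +7.337°.
cos h₀ = −tan(+86.0°) tan(+7.337°) = -1.8415 ≤ −1 ⇒ polar day, h₀ = π.
Bracket: h₀ sin ϕ sin δ + cos ϕ cos δ sin h₀ = 3.1416×0.99756×0.12771 + 0.06976×0.99181×0.00000 = 0.400235 + 0.000000 = 0.400235.
Q̄ = (S_0/π) × [bracket] = (1361/π) × 0.400235 = 173.39 W/m².
Ratio Q̄_A / Q̄_B = 229.14 / 173.39 = 1.322.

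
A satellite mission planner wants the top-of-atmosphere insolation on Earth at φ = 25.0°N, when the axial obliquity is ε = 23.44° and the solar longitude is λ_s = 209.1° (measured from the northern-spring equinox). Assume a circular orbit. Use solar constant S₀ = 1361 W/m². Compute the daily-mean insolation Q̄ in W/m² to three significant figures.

Solar declination: sin δ = sin ε · sin λ_s = sin 23.44° × sin 209.1° = -0.19346, so δ = -11.155°.
cos H₀ = −tan(+25.0°) tan(-11.155°) = 0.0919, H₀ = 1.4787 rad.
Bracket: H₀ sin φ sin δ + cos φ cos δ sin H₀ = 1.4787×0.42262×-0.19346 + 0.90631×0.98111×0.99576 = -0.120899 + 0.885420 = 0.764521.
Q̄ = (S₀/π) × [bracket] = (1361/π) × 0.764521 = 331.2 W/m².

Q̄ ≈ 331 W/m²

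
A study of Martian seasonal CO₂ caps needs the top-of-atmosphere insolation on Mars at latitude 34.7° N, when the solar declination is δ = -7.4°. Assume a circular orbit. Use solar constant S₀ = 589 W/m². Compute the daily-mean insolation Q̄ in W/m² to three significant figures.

Q̄ ≈ 132 W/m²

cos H₀ = −tan(+34.7°) tan(-7.400°) = 0.0899, H₀ = 1.4807 rad.
Bracket: H₀ sin φ sin δ + cos φ cos δ sin H₀ = 1.4807×0.56928×-0.12880 + 0.82214×0.99167×0.99595 = -0.108570 + 0.811990 = 0.703420.
Q̄ = (S₀/π) × [bracket] = (589/π) × 0.703420 = 131.9 W/m².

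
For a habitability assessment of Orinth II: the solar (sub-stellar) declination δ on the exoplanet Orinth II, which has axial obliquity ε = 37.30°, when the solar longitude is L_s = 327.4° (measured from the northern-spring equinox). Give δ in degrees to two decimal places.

δ = -19.06°

sin δ = sin ε · sin L_s = sin 37.30° × sin 327.4° = -0.326489.
δ = arcsin(-0.326489) = -19.06°.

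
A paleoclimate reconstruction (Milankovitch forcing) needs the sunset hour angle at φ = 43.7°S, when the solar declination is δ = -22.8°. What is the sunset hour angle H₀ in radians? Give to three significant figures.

H₀ = 1.98 rad

cos H₀ = −tan φ · tan δ = −tan(-43.7°) × tan(-22.800°) = -0.4017, so H₀ = 1.9842 rad = 113.68°.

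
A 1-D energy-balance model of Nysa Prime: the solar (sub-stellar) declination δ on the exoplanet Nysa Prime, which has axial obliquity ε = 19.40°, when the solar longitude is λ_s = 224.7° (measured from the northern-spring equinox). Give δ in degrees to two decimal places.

sin δ = sin ε · sin λ_s = sin 19.40° × sin 224.7° = -0.233640.
δ = arcsin(-0.233640) = -13.51°.

δ = -13.51°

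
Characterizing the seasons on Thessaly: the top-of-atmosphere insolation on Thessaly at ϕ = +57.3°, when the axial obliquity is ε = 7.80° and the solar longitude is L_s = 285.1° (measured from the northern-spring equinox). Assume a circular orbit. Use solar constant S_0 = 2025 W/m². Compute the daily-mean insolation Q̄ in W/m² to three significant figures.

Solar declination: sin δ = sin ε · sin L_s = sin 7.80° × sin 285.1° = -0.13103, so δ = -7.529°.
cos h₀ = −tan(+57.3°) tan(-7.529°) = 0.2059, h₀ = 1.3634 rad.
Bracket: h₀ sin ϕ sin δ + cos ϕ cos δ sin h₀ = 1.3634×0.84151×-0.13103 + 0.54024×0.99138×0.97858 = -0.150333 + 0.524111 = 0.373778.
Q̄ = (S_0/π) × [bracket] = (2025/π) × 0.373778 = 240.9 W/m².

Q̄ ≈ 241 W/m²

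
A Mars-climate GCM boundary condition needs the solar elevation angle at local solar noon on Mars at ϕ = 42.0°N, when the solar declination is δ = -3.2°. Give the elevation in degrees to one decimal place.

44.8°

At local noon the hour angle is zero, so the zenith angle equals |ϕ − δ| = |+42.0° − (-3.200°)| = 45.200°.
Elevation = 90° − 45.200° = 44.8°.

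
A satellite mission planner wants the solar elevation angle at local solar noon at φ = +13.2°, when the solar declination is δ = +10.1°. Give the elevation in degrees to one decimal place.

86.9°

At local noon the hour angle is zero, so the zenith angle equals |φ − δ| = |+13.2° − (+10.100°)| = 3.100°.
Elevation = 90° − 3.100° = 86.9°.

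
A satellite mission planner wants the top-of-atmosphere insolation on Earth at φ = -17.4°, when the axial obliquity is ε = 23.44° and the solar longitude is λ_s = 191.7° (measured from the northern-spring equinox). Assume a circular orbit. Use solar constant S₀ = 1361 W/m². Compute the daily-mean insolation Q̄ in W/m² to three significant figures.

Q̄ ≈ 429 W/m²

Solar declination: sin δ = sin ε · sin λ_s = sin 23.44° × sin 191.7° = -0.08067, so δ = -4.627°.
cos H₀ = −tan(-17.4°) tan(-4.627°) = -0.0254, H₀ = 1.5962 rad.
Bracket: H₀ sin φ sin δ + cos φ cos δ sin H₀ = 1.5962×-0.29904×-0.08067 + 0.95424×0.99674×0.99968 = 0.038506 + 0.950825 = 0.989331.
Q̄ = (S₀/π) × [bracket] = (1361/π) × 0.989331 = 428.6 W/m².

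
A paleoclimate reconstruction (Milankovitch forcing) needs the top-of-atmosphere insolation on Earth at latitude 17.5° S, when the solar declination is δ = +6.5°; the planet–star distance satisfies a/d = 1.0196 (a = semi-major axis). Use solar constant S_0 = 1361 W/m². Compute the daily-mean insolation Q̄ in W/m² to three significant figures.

Q̄ ≈ 403 W/m²

cos h₀ = −tan(-17.5°) tan(+6.500°) = 0.0359, h₀ = 1.5349 rad.
Bracket: h₀ sin ϕ sin δ + cos ϕ cos δ sin h₀ = 1.5349×-0.30071×0.11320 + 0.95372×0.99357×0.99935 = -0.052249 + 0.946972 = 0.894723.
Inverse-square distance factor (a/d)² = 1.0196² = 1.039584.
Q̄ = (S_0/π) × 1.039584 × [bracket] = (1361/π) × 1.039584 × 0.894723 = 403.0 W/m².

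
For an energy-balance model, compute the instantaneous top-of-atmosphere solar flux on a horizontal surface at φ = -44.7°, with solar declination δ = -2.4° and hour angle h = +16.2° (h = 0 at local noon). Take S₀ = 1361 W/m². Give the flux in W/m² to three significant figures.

968 W/m²

cos θ_z = sin φ sin δ + cos φ cos δ cos h = 0.029455 + 0.681978 = 0.711433.
Flux = S₀ · cos θ_z = 1361 × 0.711433 = 968.3 W/m².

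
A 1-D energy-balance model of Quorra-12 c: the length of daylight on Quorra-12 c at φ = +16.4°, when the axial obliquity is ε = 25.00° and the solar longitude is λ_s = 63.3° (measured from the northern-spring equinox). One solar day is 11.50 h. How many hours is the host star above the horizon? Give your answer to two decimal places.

6.19 h

Solar declination: sin δ = sin ε · sin λ_s = sin 25.00° × sin 63.3° = 0.37756, so δ = +22.182°.
cos H₀ = −tan φ · tan δ = −tan(+16.4°) × tan(+22.182°) = -0.1200, so H₀ = 1.6911 rad = 96.89°.
Daylight = 2H₀/(2π) × 11.50 h = (1.6911/π) × 11.50 = 6.19 h.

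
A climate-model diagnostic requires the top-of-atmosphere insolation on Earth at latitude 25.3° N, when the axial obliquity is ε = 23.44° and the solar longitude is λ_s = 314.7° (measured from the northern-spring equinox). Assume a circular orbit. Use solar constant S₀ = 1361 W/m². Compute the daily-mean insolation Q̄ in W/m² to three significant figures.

Solar declination: sin δ = sin ε · sin λ_s = sin 23.44° × sin 314.7° = -0.28275, so δ = -16.424°.
cos H₀ = −tan(+25.3°) tan(-16.424°) = 0.1393, H₀ = 1.4310 rad.
Bracket: H₀ sin φ sin δ + cos φ cos δ sin H₀ = 1.4310×0.42736×-0.28275 + 0.90408×0.95919×0.99024 = -0.172916 + 0.858721 = 0.685805.
Q̄ = (S₀/π) × [bracket] = (1361/π) × 0.685805 = 297.1 W/m².

Q̄ ≈ 297 W/m²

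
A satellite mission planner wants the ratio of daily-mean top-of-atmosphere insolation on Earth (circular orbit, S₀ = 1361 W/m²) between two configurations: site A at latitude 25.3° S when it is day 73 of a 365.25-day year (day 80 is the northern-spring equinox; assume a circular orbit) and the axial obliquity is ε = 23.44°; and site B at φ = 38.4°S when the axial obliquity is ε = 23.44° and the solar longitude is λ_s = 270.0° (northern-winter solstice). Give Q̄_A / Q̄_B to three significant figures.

Q̄_A / Q̄_B ≈ 0.813

— Configuration A (φ=-25.3°):
Solar longitude: λ_s = 360° × (73 − 80)/365.25 = -6.899°, i.e. -6.899° + 360° = 353.101°.
sin δ = sin 23.44° × sin 353.101° = -0.04778, so δ = -2.739°.
cos H₀ = −tan(-25.3°) tan(-2.739°) = -0.0226, H₀ = 1.5934 rad.
Bracket: H₀ sin φ sin δ + cos φ cos δ sin H₀ = 1.5934×-0.42736×-0.04778 + 0.90408×0.99886×0.99974 = 0.032536 + 0.902815 = 0.935351.
Q̄ = (S₀/π) × [bracket] = (1361/π) × 0.935351 = 405.21 W/m².
— Configuration B (φ=-38.4°):
Solar declination: sin δ = sin ε · sin λ_s = sin 23.44° × sin 270.0° = -0.39779, so δ = -23.440°.
cos H₀ = −tan(-38.4°) tan(-23.440°) = -0.3436, H₀ = 1.9216 rad.
Bracket: H₀ sin φ sin δ + cos φ cos δ sin H₀ = 1.9216×-0.62115×-0.39779 + 0.78369×0.91748×0.93910 = 0.474803 + 0.675232 = 1.150035.
Q̄ = (S₀/π) × [bracket] = (1361/π) × 1.150035 = 498.22 W/m².
Ratio Q̄_A / Q̄_B = 405.21 / 498.22 = 0.8133.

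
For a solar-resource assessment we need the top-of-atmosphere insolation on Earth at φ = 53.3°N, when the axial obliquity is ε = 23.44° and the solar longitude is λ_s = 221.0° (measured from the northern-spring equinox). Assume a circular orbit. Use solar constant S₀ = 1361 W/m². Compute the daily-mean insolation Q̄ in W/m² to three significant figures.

Q̄ ≈ 124 W/m²

Solar declination: sin δ = sin ε · sin λ_s = sin 23.44° × sin 221.0° = -0.26097, so δ = -15.128°.
cos H₀ = −tan(+53.3°) tan(-15.128°) = 0.3627, H₀ = 1.1996 rad.
Bracket: H₀ sin φ sin δ + cos φ cos δ sin H₀ = 1.1996×0.80178×-0.26097 + 0.59763×0.96535×0.93191 = -0.251005 + 0.537639 = 0.286634.
Q̄ = (S₀/π) × [bracket] = (1361/π) × 0.286634 = 124.2 W/m².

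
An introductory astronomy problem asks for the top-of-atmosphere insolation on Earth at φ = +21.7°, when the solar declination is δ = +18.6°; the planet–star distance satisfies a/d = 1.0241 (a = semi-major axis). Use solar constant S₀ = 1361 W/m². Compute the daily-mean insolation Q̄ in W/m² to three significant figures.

Q̄ ≈ 488 W/m²

cos H₀ = −tan(+21.7°) tan(+18.600°) = -0.1339, H₀ = 1.7051 rad.
Bracket: H₀ sin φ sin δ + cos φ cos δ sin H₀ = 1.7051×0.36975×0.31896 + 0.92913×0.94777×0.99099 = 0.201092 + 0.872667 = 1.073759.
Inverse-square distance factor (a/d)² = 1.0241² = 1.048781.
Q̄ = (S₀/π) × 1.048781 × [bracket] = (1361/π) × 1.048781 × 1.073759 = 487.9 W/m².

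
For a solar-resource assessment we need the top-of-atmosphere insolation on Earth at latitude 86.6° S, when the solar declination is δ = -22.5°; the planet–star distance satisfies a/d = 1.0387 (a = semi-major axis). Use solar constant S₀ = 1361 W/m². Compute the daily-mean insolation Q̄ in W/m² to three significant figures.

Q̄ ≈ 561 W/m²

cos H₀ = −tan(-86.6°) tan(-22.500°) = -6.9720 ≤ −1 ⇒ polar day, H₀ = π.
Bracket: H₀ sin φ sin δ + cos φ cos δ sin H₀ = 3.1416×-0.99824×-0.38268 + 0.05931×0.92388×0.00000 = 1.200112 + 0.000000 = 1.200112.
Inverse-square distance factor (a/d)² = 1.0387² = 1.078898.
Q̄ = (S₀/π) × 1.078898 × [bracket] = (1361/π) × 1.078898 × 1.200112 = 560.9 W/m².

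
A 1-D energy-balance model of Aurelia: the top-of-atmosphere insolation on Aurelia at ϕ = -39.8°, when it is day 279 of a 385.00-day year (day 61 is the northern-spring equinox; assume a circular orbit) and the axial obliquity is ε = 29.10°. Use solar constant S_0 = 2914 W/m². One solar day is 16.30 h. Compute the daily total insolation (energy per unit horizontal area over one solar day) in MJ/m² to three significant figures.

52.3 MJ/m²

Solar longitude: L_s = 360° × (279 − 61)/385.00 = 203.844°.
sin δ = sin 29.10° × sin 203.844° = -0.19660, so δ = -11.338°.
cos h₀ = −tan(-39.8°) tan(-11.338°) = -0.1671, h₀ = 1.7386 rad.
Bracket: h₀ sin ϕ sin δ + cos ϕ cos δ sin h₀ = 1.7386×-0.64011×-0.19660 + 0.76828×0.98048×0.98595 = 0.218795 + 0.742700 = 0.961495.
Q̄ = (S_0/π) × [bracket] = (2914/π) × 0.961495 = 891.84 W/m².
Daily total = Q̄ × 16.30 h × 3600 s/h = 891.84 × 16.30 × 3600 / 10⁶ = 52.33 MJ/m².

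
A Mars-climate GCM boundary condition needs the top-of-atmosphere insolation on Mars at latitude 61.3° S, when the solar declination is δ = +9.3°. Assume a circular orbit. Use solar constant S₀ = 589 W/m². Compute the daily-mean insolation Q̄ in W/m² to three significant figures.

Q̄ ≈ 51.1 W/m²

cos H₀ = −tan(-61.3°) tan(+9.300°) = 0.2991, H₀ = 1.2670 rad.
Bracket: H₀ sin φ sin δ + cos φ cos δ sin H₀ = 1.2670×-0.87715×0.16160 + 0.48022×0.98686×0.95422 = -0.179594 + 0.452214 = 0.272620.
Q̄ = (S₀/π) × [bracket] = (589/π) × 0.272620 = 51.11 W/m².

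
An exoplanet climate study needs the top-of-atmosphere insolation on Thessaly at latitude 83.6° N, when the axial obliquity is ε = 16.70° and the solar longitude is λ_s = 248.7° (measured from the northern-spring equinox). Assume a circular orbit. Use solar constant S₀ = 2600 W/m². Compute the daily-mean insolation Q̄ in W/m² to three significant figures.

Solar declination: sin δ = sin ε · sin λ_s = sin 16.70° × sin 248.7° = -0.26773, so δ = -15.529°.
cos H₀ = −tan(+83.6°) tan(-15.529°) = 2.4773 ≥ 1 ⇒ polar night, H₀ = 0 and Q̄ = 0.

Q̄ ≈ 0.00 W/m²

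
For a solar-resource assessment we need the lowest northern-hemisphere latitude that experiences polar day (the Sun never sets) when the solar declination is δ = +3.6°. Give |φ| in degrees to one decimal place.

|φ| = 86.4°

Polar day requires cos H₀ = −tan φ tan δ ≤ −1, i.e. tan φ tan δ ≥ 1.
The boundary is |tan φ| · |tan δ| = 1, so |φ| = 90° − |δ| = 90° − 3.6° = 86.4° in the northern hemisphere.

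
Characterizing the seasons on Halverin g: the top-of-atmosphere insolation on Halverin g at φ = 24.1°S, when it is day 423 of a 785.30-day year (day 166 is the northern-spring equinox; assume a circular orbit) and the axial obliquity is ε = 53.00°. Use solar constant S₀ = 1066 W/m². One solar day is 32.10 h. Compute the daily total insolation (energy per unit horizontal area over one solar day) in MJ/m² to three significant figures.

Solar longitude: λ_s = 360° × (423 − 166)/785.30 = 117.815°.
sin δ = sin 53.00° × sin 117.815° = 0.70636, so δ = +44.940°.
cos H₀ = −tan(-24.1°) tan(+44.940°) = 0.4464, H₀ = 1.1081 rad.
Bracket: H₀ sin φ sin δ + cos φ cos δ sin H₀ = 1.1081×-0.40833×0.70636 + 0.91283×0.70785×0.89484 = -0.319607 + 0.578198 = 0.258591.
Q̄ = (S₀/π) × [bracket] = (1066/π) × 0.258591 = 87.745 W/m².
Daily total = Q̄ × 32.10 h × 3600 s/h = 87.745 × 32.10 × 3600 / 10⁶ = 10.14 MJ/m².

10.1 MJ/m²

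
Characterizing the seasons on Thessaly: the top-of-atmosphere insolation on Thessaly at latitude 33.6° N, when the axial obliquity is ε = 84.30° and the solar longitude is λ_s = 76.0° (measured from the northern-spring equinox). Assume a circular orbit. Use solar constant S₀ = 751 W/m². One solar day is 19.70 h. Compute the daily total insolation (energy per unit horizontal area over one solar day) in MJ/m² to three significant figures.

Solar declination: sin δ = sin ε · sin λ_s = sin 84.30° × sin 76.0° = 0.96550, so δ = +74.906°.
cos H₀ = −tan(+33.6°) tan(+74.906°) = -2.4633 ≤ −1 ⇒ polar day, H₀ = π.
Bracket: H₀ sin φ sin δ + cos φ cos δ sin H₀ = 3.1416×0.55339×0.96550 + 0.83292×0.26041×0.00000 = 1.678551 + 0.000000 = 1.678551.
Q̄ = (S₀/π) × [bracket] = (751/π) × 1.678551 = 401.26 W/m².
Daily total = Q̄ × 19.70 h × 3600 s/h = 401.26 × 19.70 × 3600 / 10⁶ = 28.46 MJ/m².

28.5 MJ/m²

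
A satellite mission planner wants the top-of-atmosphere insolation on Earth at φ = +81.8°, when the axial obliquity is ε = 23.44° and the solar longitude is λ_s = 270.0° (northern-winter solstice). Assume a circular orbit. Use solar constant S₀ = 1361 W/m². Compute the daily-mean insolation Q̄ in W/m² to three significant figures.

Q̄ ≈ 0.00 W/m²

Solar declination: sin δ = sin ε · sin λ_s = sin 23.44° × sin 270.0° = -0.39779, so δ = -23.440°.
cos H₀ = −tan(+81.8°) tan(-23.440°) = 3.0088 ≥ 1 ⇒ polar night, H₀ = 0 and Q̄ = 0.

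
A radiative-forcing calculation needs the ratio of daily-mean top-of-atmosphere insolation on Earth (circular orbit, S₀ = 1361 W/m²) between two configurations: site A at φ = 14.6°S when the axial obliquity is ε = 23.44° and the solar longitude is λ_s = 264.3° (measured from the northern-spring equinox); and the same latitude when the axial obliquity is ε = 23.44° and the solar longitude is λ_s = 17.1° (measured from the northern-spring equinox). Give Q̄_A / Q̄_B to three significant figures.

— Configuration A (φ=-14.6°):
Solar declination: sin δ = sin ε · sin λ_s = sin 23.44° × sin 264.3° = -0.39582, so δ = -23.317°.
cos H₀ = −tan(-14.6°) tan(-23.317°) = -0.1123, H₀ = 1.6833 rad.
Bracket: H₀ sin φ sin δ + cos φ cos δ sin H₀ = 1.6833×-0.25207×-0.39582 + 0.96771×0.91833×0.99368 = 0.167950 + 0.883061 = 1.051011.
Q̄ = (S₀/π) × [bracket] = (1361/π) × 1.051011 = 455.32 W/m².
— Configuration B (φ=-14.6°):
Solar declination: sin δ = sin ε · sin λ_s = sin 23.44° × sin 17.1° = 0.11697, so δ = +6.717°.
cos H₀ = −tan(-14.6°) tan(+6.717°) = 0.0307, H₀ = 1.5401 rad.
Bracket: H₀ sin φ sin δ + cos φ cos δ sin H₀ = 1.5401×-0.25207×0.11697 + 0.96771×0.99314×0.99953 = -0.045409 + 0.960620 = 0.915211.
Q̄ = (S₀/π) × [bracket] = (1361/π) × 0.915211 = 396.49 W/m².
Ratio Q̄_A / Q̄_B = 455.32 / 396.49 = 1.148.

Q̄_A / Q̄_B ≈ 1.15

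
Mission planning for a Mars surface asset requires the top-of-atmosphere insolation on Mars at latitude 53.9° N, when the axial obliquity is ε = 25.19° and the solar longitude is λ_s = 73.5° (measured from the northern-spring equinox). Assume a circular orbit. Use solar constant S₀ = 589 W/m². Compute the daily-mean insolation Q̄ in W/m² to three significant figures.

Q̄ ≈ 218 W/m²

Solar declination: sin δ = sin ε · sin λ_s = sin 25.19° × sin 73.5° = 0.40809, so δ = +24.085°.
cos H₀ = −tan(+53.9°) tan(+24.085°) = -0.6130, H₀ = 2.2307 rad.
Bracket: H₀ sin φ sin δ + cos φ cos δ sin H₀ = 2.2307×0.80799×0.40809 + 0.58920×0.91294×0.79008 = 0.735535 + 0.424987 = 1.160522.
Q̄ = (S₀/π) × [bracket] = (589/π) × 1.160522 = 217.6 W/m².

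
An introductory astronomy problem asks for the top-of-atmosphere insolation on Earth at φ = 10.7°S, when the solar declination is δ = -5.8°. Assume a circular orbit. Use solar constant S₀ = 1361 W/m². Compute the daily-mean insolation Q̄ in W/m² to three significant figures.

cos H₀ = −tan(-10.7°) tan(-5.800°) = -0.0192, H₀ = 1.5900 rad.
Bracket: H₀ sin φ sin δ + cos φ cos δ sin H₀ = 1.5900×-0.18567×-0.10106 + 0.98261×0.99488×0.99982 = 0.029834 + 0.977403 = 1.007237.
Q̄ = (S₀/π) × [bracket] = (1361/π) × 1.007237 = 436.4 W/m².

Q̄ ≈ 436 W/m²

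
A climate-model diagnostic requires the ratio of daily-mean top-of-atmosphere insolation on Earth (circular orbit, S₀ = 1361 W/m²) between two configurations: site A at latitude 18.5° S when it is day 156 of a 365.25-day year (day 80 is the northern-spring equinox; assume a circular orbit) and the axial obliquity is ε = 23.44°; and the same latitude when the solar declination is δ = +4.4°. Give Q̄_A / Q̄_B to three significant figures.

Q̄_A / Q̄_B ≈ 0.763

— Configuration A (φ=-18.5°):
Solar longitude: λ_s = 360° × (156 − 80)/365.25 = 74.908°.
sin δ = sin 23.44° × sin 74.908° = 0.38407, so δ = +22.586°.
cos H₀ = −tan(-18.5°) tan(+22.586°) = 0.1392, H₀ = 1.4312 rad.
Bracket: H₀ sin φ sin δ + cos φ cos δ sin H₀ = 1.4312×-0.31730×0.38407 + 0.94832×0.92330×0.99027 = -0.174414 + 0.867064 = 0.692650.
Q̄ = (S₀/π) × [bracket] = (1361/π) × 0.692650 = 300.07 W/m².
— Configuration B (φ=-18.5°):
cos H₀ = −tan(-18.5°) tan(+4.400°) = 0.0257, H₀ = 1.5450 rad.
Bracket: H₀ sin φ sin δ + cos φ cos δ sin H₀ = 1.5450×-0.31730×0.07672 + 0.94832×0.99705×0.99967 = -0.037610 + 0.945210 = 0.907600.
Q̄ = (S₀/π) × [bracket] = (1361/π) × 0.907600 = 393.19 W/m².
Ratio Q̄_A / Q̄_B = 300.07 / 393.19 = 0.7632.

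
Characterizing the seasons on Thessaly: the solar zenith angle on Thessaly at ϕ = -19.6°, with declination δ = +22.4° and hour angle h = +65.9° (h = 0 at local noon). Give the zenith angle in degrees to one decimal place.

θ_z = 76.8°

cos θ_z = sin ϕ sin δ + cos ϕ cos δ cos h = -0.127831 + 0.355646 = 0.227815.
θ_z = arccos(0.227815) = 76.8°.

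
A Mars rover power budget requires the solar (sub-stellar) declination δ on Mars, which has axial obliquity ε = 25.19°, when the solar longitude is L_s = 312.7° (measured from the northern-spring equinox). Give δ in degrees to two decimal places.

δ = -18.23°

sin δ = sin ε · sin L_s = sin 25.19° × sin 312.7° = -0.312795.
δ = arcsin(-0.312795) = -18.23°.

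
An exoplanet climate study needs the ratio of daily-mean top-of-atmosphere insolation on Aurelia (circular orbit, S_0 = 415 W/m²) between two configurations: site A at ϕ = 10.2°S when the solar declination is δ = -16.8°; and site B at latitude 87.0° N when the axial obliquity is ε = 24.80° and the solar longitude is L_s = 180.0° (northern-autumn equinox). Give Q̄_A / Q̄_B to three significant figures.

Q̄_A / Q̄_B ≈ 19.6

— Configuration A (ϕ=-10.2°):
cos h₀ = −tan(-10.2°) tan(-16.800°) = -0.0543, h₀ = 1.6251 rad.
Bracket: h₀ sin ϕ sin δ + cos ϕ cos δ sin h₀ = 1.6251×-0.17708×-0.28903 + 0.98420×0.95732×0.99852 = 0.083175 + 0.940800 = 1.023975.
Q̄ = (S_0/π) × [bracket] = (415/π) × 1.023975 = 135.27 W/m².
— Configuration B (ϕ=+87.0°):
Solar declination: sin δ = sin ε · sin L_s = sin 24.80° × sin 180.0° = 0.00000, so δ = +0.000°.
cos h₀ = −tan(+87.0°) tan(+0.000°) = -0.0000, h₀ = 1.5708 rad.
Bracket: h₀ sin ϕ sin δ + cos ϕ cos δ sin h₀ = 1.5708×0.99863×0.00000 + 0.05234×1.00000×1.00000 = 0.000000 + 0.052340 = 0.052340.
Q̄ = (S_0/π) × [bracket] = (415/π) × 0.052340 = 6.9140 W/m².
Ratio Q̄_A / Q̄_B = 135.27 / 6.9140 = 19.56.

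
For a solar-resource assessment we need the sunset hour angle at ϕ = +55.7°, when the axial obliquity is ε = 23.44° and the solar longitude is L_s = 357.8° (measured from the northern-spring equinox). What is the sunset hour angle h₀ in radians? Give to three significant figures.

h₀ = 1.55 rad

Solar declination: sin δ = sin ε · sin L_s = sin 23.44° × sin 357.8° = -0.01527, so δ = -0.875°.
cos h₀ = −tan ϕ · tan δ = −tan(+55.7°) × tan(-0.875°) = 0.0224, so h₀ = 1.5484 rad = 88.72°.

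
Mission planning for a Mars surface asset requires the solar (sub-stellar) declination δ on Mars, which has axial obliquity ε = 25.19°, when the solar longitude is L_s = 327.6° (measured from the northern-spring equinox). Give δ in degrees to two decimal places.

sin δ = sin ε · sin L_s = sin 25.19° × sin 327.6° = -0.228059.
δ = arcsin(-0.228059) = -13.18°.

δ = -13.18°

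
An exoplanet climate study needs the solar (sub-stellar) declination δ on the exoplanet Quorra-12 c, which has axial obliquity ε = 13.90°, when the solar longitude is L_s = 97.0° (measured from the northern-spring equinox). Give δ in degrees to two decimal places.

sin δ = sin ε · sin L_s = sin 13.90° × sin 97.0° = 0.238437.
δ = arcsin(0.238437) = +13.79°.

δ = +13.79°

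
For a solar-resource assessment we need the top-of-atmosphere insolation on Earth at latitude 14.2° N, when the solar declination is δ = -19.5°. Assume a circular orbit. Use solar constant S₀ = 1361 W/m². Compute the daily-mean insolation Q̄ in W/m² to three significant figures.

cos H₀ = −tan(+14.2°) tan(-19.500°) = 0.0896, H₀ = 1.4811 rad.
Bracket: H₀ sin φ sin δ + cos φ cos δ sin H₀ = 1.4811×0.24531×-0.33381 + 0.96945×0.94264×0.99598 = -0.121283 + 0.910169 = 0.788886.
Q̄ = (S₀/π) × [bracket] = (1361/π) × 0.788886 = 341.8 W/m².

Q̄ ≈ 342 W/m²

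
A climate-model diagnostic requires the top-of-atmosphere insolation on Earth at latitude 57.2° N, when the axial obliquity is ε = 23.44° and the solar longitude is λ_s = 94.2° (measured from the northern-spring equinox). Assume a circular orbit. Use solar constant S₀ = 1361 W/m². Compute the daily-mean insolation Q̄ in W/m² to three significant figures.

Q̄ ≈ 493 W/m²

Solar declination: sin δ = sin ε · sin λ_s = sin 23.44° × sin 94.2° = 0.39672, so δ = +23.373°.
cos H₀ = −tan(+57.2°) tan(+23.373°) = -0.6706, H₀ = 2.3058 rad.
Bracket: H₀ sin φ sin δ + cos φ cos δ sin H₀ = 2.3058×0.84057×0.39672 + 0.54171×0.91794×0.74180 = 0.768917 + 0.368865 = 1.137782.
Q̄ = (S₀/π) × [bracket] = (1361/π) × 1.137782 = 492.9 W/m².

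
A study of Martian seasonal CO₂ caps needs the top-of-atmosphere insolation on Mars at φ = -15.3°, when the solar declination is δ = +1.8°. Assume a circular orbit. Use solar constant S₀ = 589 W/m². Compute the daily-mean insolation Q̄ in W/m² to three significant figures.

cos H₀ = −tan(-15.3°) tan(+1.800°) = 0.0086, H₀ = 1.5622 rad.
Bracket: H₀ sin φ sin δ + cos φ cos δ sin H₀ = 1.5622×-0.26387×0.03141 + 0.96456×0.99951×0.99996 = -0.012948 + 0.964049 = 0.951101.
Q̄ = (S₀/π) × [bracket] = (589/π) × 0.951101 = 178.3 W/m².

Q̄ ≈ 178 W/m²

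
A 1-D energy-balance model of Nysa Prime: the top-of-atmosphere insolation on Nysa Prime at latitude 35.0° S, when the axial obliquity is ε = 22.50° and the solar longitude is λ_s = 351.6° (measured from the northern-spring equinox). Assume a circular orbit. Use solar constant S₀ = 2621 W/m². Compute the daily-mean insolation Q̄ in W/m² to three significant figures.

Q̄ ≈ 725 W/m²

Solar declination: sin δ = sin ε · sin λ_s = sin 22.50° × sin 351.6° = -0.05590, so δ = -3.205°.
cos H₀ = −tan(-35.0°) tan(-3.205°) = -0.0392, H₀ = 1.6100 rad.
Bracket: H₀ sin φ sin δ + cos φ cos δ sin H₀ = 1.6100×-0.57358×-0.05590 + 0.81915×0.99844×0.99923 = 0.051622 + 0.817242 = 0.868864.
Q̄ = (S₀/π) × [bracket] = (2621/π) × 0.868864 = 724.9 W/m².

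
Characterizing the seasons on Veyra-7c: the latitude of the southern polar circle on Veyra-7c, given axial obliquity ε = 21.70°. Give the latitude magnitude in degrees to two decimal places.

68.30°

The polar circle is the lowest latitude that experiences at least one full rotation of continuous darkness at the northern-summer solstice; it lies at |ϕ| = 90° − ε = 90° − 21.70° = 68.30°.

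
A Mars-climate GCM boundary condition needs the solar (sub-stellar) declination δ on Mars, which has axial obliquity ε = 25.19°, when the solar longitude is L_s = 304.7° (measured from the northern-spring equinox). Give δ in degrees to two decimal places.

sin δ = sin ε · sin L_s = sin 25.19° × sin 304.7° = -0.349922.
δ = arcsin(-0.349922) = -20.48°.

δ = -20.48°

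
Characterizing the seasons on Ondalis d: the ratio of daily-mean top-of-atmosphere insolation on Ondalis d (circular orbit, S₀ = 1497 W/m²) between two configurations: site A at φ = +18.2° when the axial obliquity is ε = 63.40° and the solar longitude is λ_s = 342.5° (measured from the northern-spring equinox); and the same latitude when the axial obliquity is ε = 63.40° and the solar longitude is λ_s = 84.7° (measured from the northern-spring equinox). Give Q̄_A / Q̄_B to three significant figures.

Q̄_A / Q̄_B ≈ 0.818

— Configuration A (φ=+18.2°):
Solar declination: sin δ = sin ε · sin λ_s = sin 63.40° × sin 342.5° = -0.26888, so δ = -15.597°.
cos H₀ = −tan(+18.2°) tan(-15.597°) = 0.0918, H₀ = 1.4789 rad.
Bracket: H₀ sin φ sin δ + cos φ cos δ sin H₀ = 1.4789×0.31233×-0.26888 + 0.94997×0.96317×0.99578 = -0.124197 + 0.911121 = 0.786924.
Q̄ = (S₀/π) × [bracket] = (1497/π) × 0.786924 = 374.98 W/m².
— Configuration B (φ=+18.2°):
Solar declination: sin δ = sin ε · sin λ_s = sin 63.40° × sin 84.7° = 0.89033, so δ = +62.915°.
cos H₀ = −tan(+18.2°) tan(+62.915°) = -0.6429, H₀ = 2.2691 rad.
Bracket: H₀ sin φ sin δ + cos φ cos δ sin H₀ = 2.2691×0.31233×0.89033 + 0.94997×0.45531×0.76594 = 0.630984 + 0.331293 = 0.962277.
Q̄ = (S₀/π) × [bracket] = (1497/π) × 0.962277 = 458.53 W/m².
Ratio Q̄_A / Q̄_B = 374.98 / 458.53 = 0.8178.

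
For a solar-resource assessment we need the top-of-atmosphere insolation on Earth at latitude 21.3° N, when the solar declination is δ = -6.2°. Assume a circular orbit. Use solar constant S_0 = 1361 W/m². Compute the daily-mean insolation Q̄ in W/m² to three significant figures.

cos h₀ = −tan(+21.3°) tan(-6.200°) = 0.0424, h₀ = 1.5284 rad.
Bracket: h₀ sin ϕ sin δ + cos ϕ cos δ sin h₀ = 1.5284×0.36325×-0.10800 + 0.93169×0.99415×0.99910 = -0.059961 + 0.925406 = 0.865445.
Q̄ = (S_0/π) × [bracket] = (1361/π) × 0.865445 = 374.9 W/m².

Q̄ ≈ 375 W/m²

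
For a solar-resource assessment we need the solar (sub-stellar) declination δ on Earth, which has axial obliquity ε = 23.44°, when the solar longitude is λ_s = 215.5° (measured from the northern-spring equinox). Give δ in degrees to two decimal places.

sin δ = sin ε · sin λ_s = sin 23.44° × sin 215.5° = -0.230997.
δ = arcsin(-0.230997) = -13.36°.

δ = -13.36°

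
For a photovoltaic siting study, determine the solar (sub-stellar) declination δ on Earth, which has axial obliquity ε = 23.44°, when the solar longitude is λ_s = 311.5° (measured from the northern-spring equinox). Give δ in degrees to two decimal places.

sin δ = sin ε · sin λ_s = sin 23.44° × sin 311.5° = -0.297926.
δ = arcsin(-0.297926) = -17.33°.

δ = -17.33°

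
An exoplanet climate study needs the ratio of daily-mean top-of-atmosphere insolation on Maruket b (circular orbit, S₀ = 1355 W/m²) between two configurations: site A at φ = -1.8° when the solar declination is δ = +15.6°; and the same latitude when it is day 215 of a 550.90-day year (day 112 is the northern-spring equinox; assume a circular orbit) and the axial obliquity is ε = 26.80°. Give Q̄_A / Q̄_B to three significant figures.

— Configuration A (φ=-1.8°):
cos H₀ = −tan(-1.8°) tan(+15.600°) = 0.0088, H₀ = 1.5620 rad.
Bracket: H₀ sin φ sin δ + cos φ cos δ sin H₀ = 1.5620×-0.03141×0.26892 + 0.99951×0.96316×0.99996 = -0.013194 + 0.962650 = 0.949456.
Q̄ = (S₀/π) × [bracket] = (1355/π) × 0.949456 = 409.51 W/m².
— Configuration B (φ=-1.8°):
Solar longitude: λ_s = 360° × (215 − 112)/550.90 = 67.308°.
sin δ = sin 26.80° × sin 67.308° = 0.41598, so δ = +24.581°.
cos H₀ = −tan(-1.8°) tan(+24.581°) = 0.0144, H₀ = 1.5564 rad.
Bracket: H₀ sin φ sin δ + cos φ cos δ sin H₀ = 1.5564×-0.03141×0.41598 + 0.99951×0.90938×0.99990 = -0.020336 + 0.908844 = 0.888508.
Q̄ = (S₀/π) × [bracket] = (1355/π) × 0.888508 = 383.22 W/m².
Ratio Q̄_A / Q̄_B = 409.51 / 383.22 = 1.069.

Q̄_A / Q̄_B ≈ 1.07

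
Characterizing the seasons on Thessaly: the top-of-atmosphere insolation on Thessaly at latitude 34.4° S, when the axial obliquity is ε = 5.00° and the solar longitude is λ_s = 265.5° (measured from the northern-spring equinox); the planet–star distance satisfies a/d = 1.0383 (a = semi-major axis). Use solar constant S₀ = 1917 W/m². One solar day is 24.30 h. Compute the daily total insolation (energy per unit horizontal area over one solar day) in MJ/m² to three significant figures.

Solar declination: sin δ = sin ε · sin λ_s = sin 5.00° × sin 265.5° = -0.08689, so δ = -4.985°.
cos H₀ = −tan(-34.4°) tan(-4.985°) = -0.0597, H₀ = 1.6306 rad.
Bracket: H₀ sin φ sin δ + cos φ cos δ sin H₀ = 1.6306×-0.56497×-0.08689 + 0.82511×0.99622×0.99822 = 0.080047 + 0.820528 = 0.900575.
Inverse-square distance factor (a/d)² = 1.0383² = 1.078067.
Q̄ = (S₀/π) × 1.078067 × [bracket] = (1917/π) × 1.078067 × 0.900575 = 592.43 W/m².
Daily total = Q̄ × 24.30 h × 3600 s/h = 592.43 × 24.30 × 3600 / 10⁶ = 51.83 MJ/m².

51.8 MJ/m²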